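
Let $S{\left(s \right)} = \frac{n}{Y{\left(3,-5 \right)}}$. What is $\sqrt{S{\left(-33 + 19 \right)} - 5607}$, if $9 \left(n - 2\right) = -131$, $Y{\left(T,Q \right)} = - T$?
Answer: $\frac{2 i \sqrt{113457}}{9} \approx 74.852 i$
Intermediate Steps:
$n = - \frac{113}{9}$ ($n = 2 + \frac{1}{9} \left(-131\right) = 2 - \frac{131}{9} = - \frac{113}{9} \approx -12.556$)
$S{\left(s \right)} = \frac{113}{27}$ ($S{\left(s \right)} = - \frac{113}{9 \left(\left(-1\right) 3\right)} = - \frac{113}{9 \left(-3\right)} = \left(- \frac{113}{9}\right) \left(- \frac{1}{3}\right) = \frac{113}{27}$)
$\sqrt{S{\left(-33 + 19 \right)} - 5607} = \sqrt{\frac{113}{27} - 5607} = \sqrt{- \frac{151276}{27}} = \frac{2 i \sqrt{113457}}{9}$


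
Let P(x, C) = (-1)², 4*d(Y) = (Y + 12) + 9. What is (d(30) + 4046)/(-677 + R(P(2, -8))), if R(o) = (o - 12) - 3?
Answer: -16235/2764 ≈ -5.8737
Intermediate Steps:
d(Y) = 21/4 + Y/4 (d(Y) = ((Y + 12) + 9)/4 = ((12 + Y) + 9)/4 = (21 + Y)/4 = 21/4 + Y/4)
P(x, C) = 1
R(o) = -15 + o (R(o) = (-12 + o) - 3 = -15 + o)
(d(30) + 4046)/(-677 + R(P(2, -8))) = ((21/4 + (¼)*30) + 4046)/(-677 + (-15 + 1)) = ((21/4 + 15/2) + 4046)/(-677 - 14) = (51/4 + 4046)/(-691) = (16235/4)*(-1/691) = -16235/2764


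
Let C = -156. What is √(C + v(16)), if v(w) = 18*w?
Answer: 2*√33 ≈ 11.489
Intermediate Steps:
√(C + v(16)) = √(-156 + 18*16) = √(-156 + 288) = √132 = 2*√33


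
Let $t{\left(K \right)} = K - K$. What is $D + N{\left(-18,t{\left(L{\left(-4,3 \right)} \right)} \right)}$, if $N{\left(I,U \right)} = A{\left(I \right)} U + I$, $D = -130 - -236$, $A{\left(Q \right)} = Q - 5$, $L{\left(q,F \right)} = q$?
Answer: $88$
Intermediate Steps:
$t{\left(K \right)} = 0$
$A{\left(Q \right)} = -5 + Q$ ($A{\left(Q \right)} = Q - 5 = -5 + Q$)
$D = 106$ ($D = -130 + 236 = 106$)
$N{\left(I,U \right)} = I + U \left(-5 + I\right)$ ($N{\left(I,U \right)} = \left(-5 + I\right) U + I = U \left(-5 + I\right) + I = I + U \left(-5 + I\right)$)
$D + N{\left(-18,t{\left(L{\left(-4,3 \right)} \right)} \right)} = 106 - \left(18 + 0 \left(-5 - 18\right)\right) = 106 + \left(-18 + 0 \left(-23\right)\right) = 106 + \left(-18 + 0\right) = 106 - 18 = 88$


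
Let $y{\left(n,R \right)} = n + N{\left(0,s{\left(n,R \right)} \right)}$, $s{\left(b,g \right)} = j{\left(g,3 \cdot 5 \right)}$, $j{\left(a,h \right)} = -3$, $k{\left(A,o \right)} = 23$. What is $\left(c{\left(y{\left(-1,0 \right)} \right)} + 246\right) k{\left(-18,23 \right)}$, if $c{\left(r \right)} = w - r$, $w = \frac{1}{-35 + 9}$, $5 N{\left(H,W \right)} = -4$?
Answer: $\frac{740807}{130} \approx 5698.5$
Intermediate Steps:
$s{\left(b,g \right)} = -3$
$N{\left(H,W \right)} = - \frac{4}{5}$ ($N{\left(H,W \right)} = \frac{1}{5} \left(-4\right) = - \frac{4}{5}$)
$y{\left(n,R \right)} = - \frac{4}{5} + n$ ($y{\left(n,R \right)} = n - \frac{4}{5} = - \frac{4}{5} + n$)
$w = - \frac{1}{26}$ ($w = \frac{1}{-26} = - \frac{1}{26} \approx -0.038462$)
$c{\left(r \right)} = - \frac{1}{26} - r$
$\left(c{\left(y{\left(-1,0 \right)} \right)} + 246\right) k{\left(-18,23 \right)} = \left(\left(- \frac{1}{26} - \left(- \frac{4}{5} - 1\right)\right) + 246\right) 23 = \left(\left(- \frac{1}{26} - - \frac{9}{5}\right) + 246\right) 23 = \left(\left(- \frac{1}{26} + \frac{9}{5}\right) + 246\right) 23 = \left(\frac{229}{130} + 246\right) 23 = \frac{32209}{130} \cdot 23 = \frac{740807}{130}$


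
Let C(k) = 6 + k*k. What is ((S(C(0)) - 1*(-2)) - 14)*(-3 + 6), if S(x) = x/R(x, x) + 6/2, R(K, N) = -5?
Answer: -153/5 ≈ -30.600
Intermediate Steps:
C(k) = 6 + k²
S(x) = 3 - x/5 (S(x) = x/(-5) + 6/2 = x*(-⅕) + 6*(½) = -x/5 + 3 = 3 - x/5)
((S(C(0)) - 1*(-2)) - 14)*(-3 + 6) = (((3 - (6 + 0²)/5) - 1*(-2)) - 14)*(-3 + 6) = (((3 - (6 + 0)/5) + 2) - 14)*3 = (((3 - ⅕*6) + 2) - 14)*3 = (((3 - 6/5) + 2) - 14)*3 = ((9/5 + 2) - 14)*3 = (19/5 - 14)*3 = -51/5*3 = -153/5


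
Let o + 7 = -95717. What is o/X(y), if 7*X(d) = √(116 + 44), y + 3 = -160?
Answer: -167517*√10/10 ≈ -52974.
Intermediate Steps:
y = -163 (y = -3 - 160 = -163)
X(d) = 4*√10/7 (X(d) = √(116 + 44)/7 = √160/7 = (4*√10)/7 = 4*√10/7)
o = -95724 (o = -7 - 95717 = -95724)
o/X(y) = -95724*7*√10/40 = -167517*√10/10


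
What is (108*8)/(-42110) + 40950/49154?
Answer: 60069123/73924105 ≈ 0.81258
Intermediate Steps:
(108*8)/(-42110) + 40950/49154 = 864*(-1/42110) + 40950*(1/49154) = -432/21055 + 2925/3511 = 60069123/73924105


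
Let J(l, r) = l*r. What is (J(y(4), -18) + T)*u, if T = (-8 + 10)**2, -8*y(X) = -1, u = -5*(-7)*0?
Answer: 0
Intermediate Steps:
u = 0 (u = 35*0 = 0)
y(X) = 1/8 (y(X) = -1/8*(-1) = 1/8)
T = 4 (T = 2**2 = 4)
(J(y(4), -18) + T)*u = ((1/8)*(-18) + 4)*0 = (-9/4 + 4)*0 = (7/4)*0 = 0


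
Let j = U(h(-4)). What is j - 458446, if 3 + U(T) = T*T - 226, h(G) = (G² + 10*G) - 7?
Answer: -457714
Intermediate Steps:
h(G) = -7 + G² + 10*G
U(T) = -229 + T² (U(T) = -3 + (T*T - 226) = -3 + (T² - 226) = -3 + (-226 + T²) = -229 + T²)
j = 732 (j = -229 + (-7 + (-4)² + 10*(-4))² = -229 + (-7 + 16 - 40)² = -229 + (-31)² = -229 + 961 = 732)
j - 458446 = 732 - 458446 = -457714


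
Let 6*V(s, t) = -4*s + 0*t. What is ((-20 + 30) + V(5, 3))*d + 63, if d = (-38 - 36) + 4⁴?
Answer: 3829/3 ≈ 1276.3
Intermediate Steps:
d = 182 (d = -74 + 256 = 182)
V(s, t) = -2*s/3 (V(s, t) = (-4*s + 0*t)/6 = (-4*s + 0)/6 = (-4*s)/6 = -2*s/3)
((-20 + 30) + V(5, 3))*d + 63 = ((-20 + 30) - ⅔*5)*182 + 63 = (10 - 10/3)*182 + 63 = (20/3)*182 + 63 = 3640/3 + 63 = 3829/3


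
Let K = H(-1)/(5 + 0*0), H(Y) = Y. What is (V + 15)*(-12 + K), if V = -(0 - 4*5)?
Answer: -427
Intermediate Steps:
V = 20 (V = -(0 - 20) = -1*(-20) = 20)
K = -⅕ (K = -1/(5 + 0*0) = -1/(5 + 0) = -1/5 = -1*⅕ = -⅕ ≈ -0.20000)
(V + 15)*(-12 + K) = (20 + 15)*(-12 - ⅕) = 35*(-61/5) = -427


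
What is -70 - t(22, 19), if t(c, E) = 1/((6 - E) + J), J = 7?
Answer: -419/6 ≈ -69.833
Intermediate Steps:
t(c, E) = 1/(13 - E) (t(c, E) = 1/((6 - E) + 7) = 1/(13 - E))
-70 - t(22, 19) = -70 - 1/(13 - 1*19) = -70 - 1/(13 - 19) = -70 - 1/(-6) = -70 - 1*(-⅙) = -70 + ⅙ = -419/6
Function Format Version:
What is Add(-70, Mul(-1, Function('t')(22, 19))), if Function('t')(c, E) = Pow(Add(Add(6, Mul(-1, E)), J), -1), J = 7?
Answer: Rational(-419, 6) ≈ -69.833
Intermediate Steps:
Function('t')(c, E) = Pow(Add(13, Mul(-1, E)), -1) (Function('t')(c, E) = Pow(Add(Add(6, Mul(-1, E)), 7), -1) = Pow(Add(13, Mul(-1, E)), -1))
Add(-70, Mul(-1, Function('t')(22, 19))) = Add(-70, Mul(-1, Pow(Add(13, Mul(-1, 19)), -1))) = Add(-70, Mul(-1, Pow(Add(13, -19), -1))) = Add(-70, Mul(-1, Pow(-6, -1))) = Add(-70, Mul(-1, Rational(-1, 6))) = Add(-70, Rational(1, 6)) = Rational(-419, 6)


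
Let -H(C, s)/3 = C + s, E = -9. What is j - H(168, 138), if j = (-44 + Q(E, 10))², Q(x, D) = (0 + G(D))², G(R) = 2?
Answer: 2518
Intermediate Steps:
Q(x, D) = 4 (Q(x, D) = (0 + 2)² = 2² = 4)
H(C, s) = -3*C - 3*s (H(C, s) = -3*(C + s) = -3*C - 3*s)
j = 1600 (j = (-44 + 4)² = (-40)² = 1600)
j - H(168, 138) = 1600 - (-3*168 - 3*138) = 1600 - (-504 - 414) = 1600 - 1*(-918) = 1600 + 918 = 2518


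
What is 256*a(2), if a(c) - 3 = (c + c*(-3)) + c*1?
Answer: 256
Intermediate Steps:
a(c) = 3 - c (a(c) = 3 + ((c + c*(-3)) + c*1) = 3 + ((c - 3*c) + c) = 3 + (-2*c + c) = 3 - c)
256*a(2) = 256*(3 - 1*2) = 256*(3 - 2) = 256*1 = 256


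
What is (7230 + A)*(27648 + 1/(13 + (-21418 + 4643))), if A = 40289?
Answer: 22022004592225/16762 ≈ 1.3138e+9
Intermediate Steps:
(7230 + A)*(27648 + 1/(13 + (-21418 + 4643))) = (7230 + 40289)*(27648 + 1/(13 + (-21418 + 4643))) = 47519*(27648 + 1/(13 - 16775)) = 47519*(27648 + 1/(-16762)) = 47519*(27648 - 1/16762) = 47519*(463435775/16762) = 22022004592225/16762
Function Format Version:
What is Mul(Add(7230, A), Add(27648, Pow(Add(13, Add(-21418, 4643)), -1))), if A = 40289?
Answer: Rational(22022004592225, 16762) ≈ 1.3138e+9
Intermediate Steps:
Mul(Add(7230, A), Add(27648, Pow(Add(13, Add(-21418, 4643)), -1))) = Mul(Add(7230, 40289), Add(27648, Pow(Add(13, Add(-21418, 4643)), -1))) = Mul(47519, Add(27648, Pow(Add(13, -16775), -1))) = Mul(47519, Add(27648, Pow(-16762, -1))) = Mul(47519, Add(27648, Rational(-1, 16762))) = Mul(47519, Rational(463435775, 16762)) = Rational(22022004592225, 16762)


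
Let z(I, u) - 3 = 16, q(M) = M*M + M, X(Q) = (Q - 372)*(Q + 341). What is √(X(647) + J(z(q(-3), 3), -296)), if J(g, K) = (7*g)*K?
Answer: 2*√58083 ≈ 482.01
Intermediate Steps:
X(Q) = (-372 + Q)*(341 + Q)
q(M) = M + M² (q(M) = M² + M = M + M²)
z(I, u) = 19 (z(I, u) = 3 + 16 = 19)
J(g, K) = 7*K*g
√(X(647) + J(z(q(-3), 3), -296)) = √((-126852 + 647² - 31*647) + 7*(-296)*19) = √((-126852 + 418609 - 20057) - 39368) = √(271700 - 39368) = √232332 = 2*√58083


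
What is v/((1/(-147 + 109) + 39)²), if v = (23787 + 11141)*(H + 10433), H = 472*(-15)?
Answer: 169112015296/2193361 ≈ 77102.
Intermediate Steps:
H = -7080
v = 117113584 (v = (23787 + 11141)*(-7080 + 10433) = 34928*3353 = 117113584)
v/((1/(-147 + 109) + 39)²) = 117113584/((1/(-147 + 109) + 39)²) = 117113584/((1/(-38) + 39)²) = 117113584/((-1/38 + 39)²) = 117113584/((1481/38)²) = 117113584/(2193361/1444) = 117113584*(1444/2193361) = 169112015296/2193361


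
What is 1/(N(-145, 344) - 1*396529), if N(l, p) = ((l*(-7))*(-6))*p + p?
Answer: -1/2491145 ≈ -4.0142e-7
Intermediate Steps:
N(l, p) = p + 42*l*p (N(l, p) = (-7*l*(-6))*p + p = (42*l)*p + p = 42*l*p + p = p + 42*l*p)
1/(N(-145, 344) - 1*396529) = 1/(344*(1 + 42*(-145)) - 1*396529) = 1/(344*(1 - 6090) - 396529) = 1/(344*(-6089) - 396529) = 1/(-2094616 - 396529) = 1/(-2491145) = -1/2491145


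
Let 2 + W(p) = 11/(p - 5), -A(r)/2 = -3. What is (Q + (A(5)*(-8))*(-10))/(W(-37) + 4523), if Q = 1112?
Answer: 66864/189871 ≈ 0.35215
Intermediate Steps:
A(r) = 6 (A(r) = -2*(-3) = 6)
W(p) = -2 + 11/(-5 + p) (W(p) = -2 + 11/(p - 5) = -2 + 11/(-5 + p))
(Q + (A(5)*(-8))*(-10))/(W(-37) + 4523) = (1112 + (6*(-8))*(-10))/((21 - 2*(-37))/(-5 - 37) + 4523) = (1112 - 48*(-10))/((21 + 74)/(-42) + 4523) = (1112 + 480)/(-1/42*95 + 4523) = 1592/(-95/42 + 4523) = 1592/(189871/42) = 1592*(42/189871) = 66864/189871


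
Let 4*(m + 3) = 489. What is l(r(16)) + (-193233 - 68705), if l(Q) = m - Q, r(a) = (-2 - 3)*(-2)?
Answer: -1047315/4 ≈ -2.6183e+5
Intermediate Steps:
r(a) = 10 (r(a) = -5*(-2) = 10)
m = 477/4 (m = -3 + (¼)*489 = -3 + 489/4 = 477/4 ≈ 119.25)
l(Q) = 477/4 - Q
l(r(16)) + (-193233 - 68705) = (477/4 - 1*10) + (-193233 - 68705) = (477/4 - 10) - 261938 = 437/4 - 261938 = -1047315/4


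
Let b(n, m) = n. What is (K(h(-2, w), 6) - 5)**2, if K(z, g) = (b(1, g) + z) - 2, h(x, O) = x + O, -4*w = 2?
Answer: 289/4 ≈ 72.250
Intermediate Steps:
w = -1/2 (w = -1/4*2 = -1/2 ≈ -0.50000)
h(x, O) = O + x
K(z, g) = -1 + z (K(z, g) = (1 + z) - 2 = -1 + z)
(K(h(-2, w), 6) - 5)**2 = ((-1 + (-1/2 - 2)) - 5)**2 = ((-1 - 5/2) - 5)**2 = (-7/2 - 5)**2 = (-17/2)**2 = 289/4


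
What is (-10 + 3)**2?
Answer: 49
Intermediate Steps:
(-10 + 3)**2 = (-7)**2 = 49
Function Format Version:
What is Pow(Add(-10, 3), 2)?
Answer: 49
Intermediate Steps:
Pow(Add(-10, 3), 2) = Pow(-7, 2) = 49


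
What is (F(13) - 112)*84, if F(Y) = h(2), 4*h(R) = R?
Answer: -9366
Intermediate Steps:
h(R) = R/4
F(Y) = 1/2 (F(Y) = (1/4)*2 = 1/2)
(F(13) - 112)*84 = (1/2 - 112)*84 = -223/2*84 = -9366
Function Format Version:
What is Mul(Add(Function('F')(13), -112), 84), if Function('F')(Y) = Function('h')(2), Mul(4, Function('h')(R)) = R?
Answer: -9366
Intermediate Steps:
Function('h')(R) = Mul(Rational(1, 4), R)
Function('F')(Y) = Rational(1, 2) (Function('F')(Y) = Mul(Rational(1, 4), 2) = Rational(1, 2))
Mul(Add(Function('F')(13), -112), 84) = Mul(Add(Rational(1, 2), -112), 84) = Mul(Rational(-223, 2), 84) = -9366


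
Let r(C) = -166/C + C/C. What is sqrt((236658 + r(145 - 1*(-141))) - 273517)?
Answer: I*sqrt(753721111)/143 ≈ 191.99*I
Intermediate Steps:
r(C) = 1 - 166/C (r(C) = -166/C + 1 = 1 - 166/C)
sqrt((236658 + r(145 - 1*(-141))) - 273517) = sqrt((236658 + (-166 + (145 - 1*(-141)))/(145 - 1*(-141))) - 273517) = sqrt((236658 + (-166 + (145 + 141))/(145 + 141)) - 273517) = sqrt((236658 + (-166 + 286)/286) - 273517) = sqrt((236658 + (1/286)*120) - 273517) = sqrt((236658 + 60/143) - 273517) = sqrt(33842154/143 - 273517) = sqrt(-5270777/143) = I*sqrt(753721111)/143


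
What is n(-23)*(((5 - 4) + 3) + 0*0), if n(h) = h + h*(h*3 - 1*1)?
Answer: 6348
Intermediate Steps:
n(h) = h + h*(-1 + 3*h) (n(h) = h + h*(3*h - 1) = h + h*(-1 + 3*h))
n(-23)*(((5 - 4) + 3) + 0*0) = (3*(-23)²)*(((5 - 4) + 3) + 0*0) = (3*529)*((1 + 3) + 0) = 1587*(4 + 0) = 1587*4 = 6348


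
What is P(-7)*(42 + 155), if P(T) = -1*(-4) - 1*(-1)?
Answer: 985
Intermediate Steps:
P(T) = 5 (P(T) = 4 + 1 = 5)
P(-7)*(42 + 155) = 5*(42 + 155) = 5*197 = 985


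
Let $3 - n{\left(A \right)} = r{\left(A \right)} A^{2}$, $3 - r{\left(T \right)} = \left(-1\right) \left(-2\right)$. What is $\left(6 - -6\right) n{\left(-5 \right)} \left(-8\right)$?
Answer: $2112$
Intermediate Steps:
$r{\left(T \right)} = 1$ ($r{\left(T \right)} = 3 - \left(-1\right) \left(-2\right) = 3 - 2 = 1$)
$n{\left(A \right)} = 3 - A^{2}$ ($n{\left(A \right)} = 3 - 1 A^{2} = 3 - A^{2}$)
$\left(6 - -6\right) n{\left(-5 \right)} \left(-8\right) = \left(6 - -6\right) \left(3 - \left(-5\right)^{2}\right) \left(-8\right) = \left(6 + 6\right) \left(3 - 25\right) \left(-8\right) = 12 \left(3 - 25\right) \left(-8\right) = 12 \left(-22\right) \left(-8\right) = \left(-264\right) \left(-8\right) = 2112$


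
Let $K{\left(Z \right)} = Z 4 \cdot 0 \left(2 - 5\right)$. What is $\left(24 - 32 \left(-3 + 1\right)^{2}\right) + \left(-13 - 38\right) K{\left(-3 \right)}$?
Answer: $-104$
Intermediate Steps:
$K{\left(Z \right)} = 0$ ($K{\left(Z \right)} = 4 Z 0 \left(-3\right) = 4 Z 0 = 0$)
$\left(24 - 32 \left(-3 + 1\right)^{2}\right) + \left(-13 - 38\right) K{\left(-3 \right)} = \left(24 - 32 \left(-3 + 1\right)^{2}\right) + \left(-13 - 38\right) 0 = \left(24 - 32 \left(-2\right)^{2}\right) - 0 = \left(24 - 128\right) + 0 = -104 + 0 = -104$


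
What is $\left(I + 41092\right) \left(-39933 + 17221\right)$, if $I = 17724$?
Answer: $-1335828992$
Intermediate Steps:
$\left(I + 41092\right) \left(-39933 + 17221\right) = \left(17724 + 41092\right) \left(-39933 + 17221\right) = 58816 \left(-22712\right) = -1335828992$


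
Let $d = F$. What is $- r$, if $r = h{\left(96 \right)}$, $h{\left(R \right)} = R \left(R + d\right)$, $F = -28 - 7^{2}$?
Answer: $-1824$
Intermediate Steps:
$F = -77$ ($F = -28 - 49 = -77$)
$d = -77$
$h{\left(R \right)} = R \left(-77 + R\right)$ ($h{\left(R \right)} = R \left(R - 77\right) = R \left(-77 + R\right)$)
$r = 1824$ ($r = 96 \left(-77 + 96\right) = 96 \cdot 19 = 1824$)
$- r = \left(-1\right) 1824 = -1824$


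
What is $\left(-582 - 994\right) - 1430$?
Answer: $-3006$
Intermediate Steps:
$\left(-582 - 994\right) - 1430 = -1576 - 1430 = -3006$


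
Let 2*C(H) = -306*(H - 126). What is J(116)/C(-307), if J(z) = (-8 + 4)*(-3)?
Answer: 4/22083 ≈ 0.00018113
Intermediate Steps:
C(H) = 19278 - 153*H (C(H) = (-306*(H - 126))/2 = (-306*(-126 + H))/2 = (38556 - 306*H)/2 = 19278 - 153*H)
J(z) = 12 (J(z) = -4*(-3) = 12)
J(116)/C(-307) = 12/(19278 - 153*(-307)) = 12/(19278 + 46971) = 12/66249 = 12*(1/66249) = 4/22083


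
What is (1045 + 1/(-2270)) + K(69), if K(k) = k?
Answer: 2528779/2270 ≈ 1114.0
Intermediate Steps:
(1045 + 1/(-2270)) + K(69) = (1045 + 1/(-2270)) + 69 = (1045 - 1/2270) + 69 = 2372149/2270 + 69 = 2528779/2270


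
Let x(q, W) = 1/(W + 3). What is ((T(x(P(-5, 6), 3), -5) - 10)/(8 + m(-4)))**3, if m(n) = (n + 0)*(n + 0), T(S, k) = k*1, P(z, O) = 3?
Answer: -125/512 ≈ -0.24414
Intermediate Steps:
x(q, W) = 1/(3 + W)
T(S, k) = k
m(n) = n**2 (m(n) = n*n = n**2)
((T(x(P(-5, 6), 3), -5) - 10)/(8 + m(-4)))**3 = ((-5 - 10)/(8 + (-4)**2))**3 = (-15/(8 + 16))**3 = (-15/24)**3 = (-15*1/24)**3 = (-5/8)**3 = -125/512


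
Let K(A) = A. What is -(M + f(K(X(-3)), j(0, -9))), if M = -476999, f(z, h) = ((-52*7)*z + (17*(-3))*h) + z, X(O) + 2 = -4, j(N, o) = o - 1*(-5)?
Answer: 474617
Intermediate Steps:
j(N, o) = 5 + o (j(N, o) = o + 5 = 5 + o)
X(O) = -6 (X(O) = -2 - 4 = -6)
f(z, h) = -363*z - 51*h (f(z, h) = (-364*z - 51*h) + z = -363*z - 51*h)
-(M + f(K(X(-3)), j(0, -9))) = -(-476999 + (-363*(-6) - 51*(5 - 9))) = -(-476999 + (2178 - 51*(-4))) = -(-476999 + (2178 + 204)) = -(-476999 + 2382) = -1*(-474617) = 474617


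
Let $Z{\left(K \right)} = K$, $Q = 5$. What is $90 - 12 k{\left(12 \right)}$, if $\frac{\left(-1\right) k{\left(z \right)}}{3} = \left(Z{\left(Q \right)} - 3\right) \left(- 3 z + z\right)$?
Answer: $-1638$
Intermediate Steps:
$k{\left(z \right)} = 12 z$ ($k{\left(z \right)} = - 3 \left(5 - 3\right) \left(- 3 z + z\right) = - 3 \cdot 2 \left(- 2 z\right) = - 3 \left(- 4 z\right) = 12 z$)
$90 - 12 k{\left(12 \right)} = 90 - 12 \cdot 12 \cdot 12 = 90 - 1728 = -1638$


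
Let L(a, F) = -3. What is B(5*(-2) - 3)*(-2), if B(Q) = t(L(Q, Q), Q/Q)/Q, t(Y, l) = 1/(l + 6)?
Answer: 2/91 ≈ 0.021978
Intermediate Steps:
t(Y, l) = 1/(6 + l)
B(Q) = 1/(7*Q) (B(Q) = 1/((6 + Q/Q)*Q) = 1/((6 + 1)*Q) = 1/(7*Q))
B(5*(-2) - 3)*(-2) = (1/(7*(5*(-2) - 3)))*(-2) = (1/(7*(-10 - 3)))*(-2) = ((⅐)/(-13))*(-2) = ((⅐)*(-1/13))*(-2) = -1/91*(-2) = 2/91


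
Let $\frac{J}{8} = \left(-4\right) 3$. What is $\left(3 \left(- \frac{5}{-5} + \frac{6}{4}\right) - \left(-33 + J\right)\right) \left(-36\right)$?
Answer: $-4914$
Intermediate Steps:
$J = -96$ ($J = 8 \left(\left(-4\right) 3\right) = 8 \left(-12\right) = -96$)
$\left(3 \left(- \frac{5}{-5} + \frac{6}{4}\right) - \left(-33 + J\right)\right) \left(-36\right) = \left(3 \left(- \frac{5}{-5} + \frac{6}{4}\right) + \left(33 - -96\right)\right) \left(-36\right) = \left(3 \left(\left(-5\right) \left(- \frac{1}{5}\right) + 6 \cdot \frac{1}{4}\right) + \left(33 + 96\right)\right) \left(-36\right) = \left(3 \left(1 + \frac{3}{2}\right) + 129\right) \left(-36\right) = \left(3 \cdot \frac{5}{2} + 129\right) \left(-36\right) = \left(\frac{15}{2} + 129\right) \left(-36\right) = \frac{273}{2} \left(-36\right) = -4914$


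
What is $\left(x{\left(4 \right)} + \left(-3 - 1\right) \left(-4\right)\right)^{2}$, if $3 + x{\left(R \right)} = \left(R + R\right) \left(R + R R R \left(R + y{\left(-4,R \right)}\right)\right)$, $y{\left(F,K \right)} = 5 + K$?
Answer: $44903401$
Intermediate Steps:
$x{\left(R \right)} = -3 + 2 R \left(R + R^{3} \left(5 + 2 R\right)\right)$ ($x{\left(R \right)} = -3 + \left(R + R\right) \left(R + R R R \left(R + \left(5 + R\right)\right)\right) = -3 + 2 R \left(R + R^{2} R \left(5 + 2 R\right)\right) = -3 + 2 R \left(R + R^{3} \left(5 + 2 R\right)\right)$)
$\left(x{\left(4 \right)} + \left(-3 - 1\right) \left(-4\right)\right)^{2} = \left(\left(-3 + 2 \cdot 4^{2} + 4 \cdot 4^{5} + 10 \cdot 4^{4}\right) + \left(-3 - 1\right) \left(-4\right)\right)^{2} = \left(\left(-3 + 2 \cdot 16 + 4 \cdot 1024 + 10 \cdot 256\right) - -16\right)^{2} = \left(\left(-3 + 32 + 4096 + 2560\right) + 16\right)^{2} = \left(6685 + 16\right)^{2} = 6701^{2} = 44903401$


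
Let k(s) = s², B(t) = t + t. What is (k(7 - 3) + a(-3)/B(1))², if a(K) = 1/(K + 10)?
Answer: 50625/196 ≈ 258.29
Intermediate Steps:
B(t) = 2*t
a(K) = 1/(10 + K)
(k(7 - 3) + a(-3)/B(1))² = ((7 - 3)² + 1/((10 - 3)*((2*1))))² = (4² + 1/(7*2))² = (16 + (⅐)*(½))² = (16 + 1/14)² = (225/14)² = 50625/196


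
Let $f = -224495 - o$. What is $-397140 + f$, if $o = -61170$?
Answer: $-560465$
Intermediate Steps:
$f = -163325$ ($f = -224495 - -61170 = -224495 + 61170 = -163325$)
$-397140 + f = -397140 - 163325 = -560465$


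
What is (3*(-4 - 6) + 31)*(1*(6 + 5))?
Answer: 11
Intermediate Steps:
(3*(-4 - 6) + 31)*(1*(6 + 5)) = (3*(-10) + 31)*(1*11) = (-30 + 31)*11 = 1*11 = 11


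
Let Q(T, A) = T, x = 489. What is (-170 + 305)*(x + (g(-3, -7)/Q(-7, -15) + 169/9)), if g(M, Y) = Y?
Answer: 68685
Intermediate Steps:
(-170 + 305)*(x + (g(-3, -7)/Q(-7, -15) + 169/9)) = (-170 + 305)*(489 + (-7/(-7) + 169/9)) = 135*(489 + (-7*(-⅐) + 169*(⅑))) = 135*(489 + (1 + 169/9)) = 135*(489 + 178/9) = 135*(4579/9) = 68685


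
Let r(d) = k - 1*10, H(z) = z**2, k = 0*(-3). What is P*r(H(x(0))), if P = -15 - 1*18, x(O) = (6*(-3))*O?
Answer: 330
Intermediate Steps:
k = 0
x(O) = -18*O
P = -33 (P = -15 - 18 = -33)
r(d) = -10 (r(d) = 0 - 1*10 = 0 - 10 = -10)
P*r(H(x(0))) = -33*(-10) = 330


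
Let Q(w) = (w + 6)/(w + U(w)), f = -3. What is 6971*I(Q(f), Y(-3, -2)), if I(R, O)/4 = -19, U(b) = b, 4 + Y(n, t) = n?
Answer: -529796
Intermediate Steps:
Y(n, t) = -4 + n
Q(w) = (6 + w)/(2*w) (Q(w) = (w + 6)/(w + w) = (6 + w)/((2*w)) = (6 + w)*(1/(2*w)) = (6 + w)/(2*w))
I(R, O) = -76 (I(R, O) = 4*(-19) = -76)
6971*I(Q(f), Y(-3, -2)) = 6971*(-76) = -529796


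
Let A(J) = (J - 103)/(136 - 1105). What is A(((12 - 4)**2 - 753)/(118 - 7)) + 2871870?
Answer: 16257656708/5661 ≈ 2.8719e+6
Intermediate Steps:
A(J) = 103/969 - J/969 (A(J) = (-103 + J)/(-969) = (-103 + J)*(-1/969) = 103/969 - J/969)
A(((12 - 4)**2 - 753)/(118 - 7)) + 2871870 = (103/969 - ((12 - 4)**2 - 753)/(969*(118 - 7))) + 2871870 = (103/969 - (8**2 - 753)/(969*111)) + 2871870 = (103/969 - (64 - 753)/(969*111)) + 2871870 = (103/969 - (-689)/(969*111)) + 2871870 = (103/969 - 1/969*(-689/111)) + 2871870 = (103/969 + 689/107559) + 2871870 = 638/5661 + 2871870 = 16257656708/5661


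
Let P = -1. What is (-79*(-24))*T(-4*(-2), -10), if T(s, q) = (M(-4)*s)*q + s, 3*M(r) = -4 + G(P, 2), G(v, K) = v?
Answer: 267968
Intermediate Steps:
M(r) = -5/3 (M(r) = (-4 - 1)/3 = (⅓)*(-5) = -5/3)
T(s, q) = s - 5*q*s/3 (T(s, q) = (-5*s/3)*q + s = -5*q*s/3 + s = s - 5*q*s/3)
(-79*(-24))*T(-4*(-2), -10) = (-79*(-24))*((-4*(-2))*(3 - 5*(-10))/3) = 1896*((⅓)*8*(3 + 50)) = 1896*((⅓)*8*53) = 1896*(424/3) = 267968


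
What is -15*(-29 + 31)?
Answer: -30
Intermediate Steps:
-15*(-29 + 31) = -15*2 = -30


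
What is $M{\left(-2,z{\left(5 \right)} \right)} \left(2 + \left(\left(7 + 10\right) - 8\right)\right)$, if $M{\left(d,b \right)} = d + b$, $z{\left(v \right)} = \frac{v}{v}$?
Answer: $-11$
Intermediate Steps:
$z{\left(v \right)} = 1$
$M{\left(d,b \right)} = b + d$
$M{\left(-2,z{\left(5 \right)} \right)} \left(2 + \left(\left(7 + 10\right) - 8\right)\right) = \left(1 - 2\right) \left(2 + \left(\left(7 + 10\right) - 8\right)\right) = - (2 + \left(17 - 8\right)) = - (2 + 9) = \left(-1\right) 11 = -11$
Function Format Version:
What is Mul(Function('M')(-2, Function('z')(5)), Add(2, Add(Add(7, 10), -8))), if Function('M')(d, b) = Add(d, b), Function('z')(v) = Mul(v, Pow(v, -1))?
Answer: -11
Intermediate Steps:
Function('z')(v) = 1
Function('M')(d, b) = Add(b, d)
Mul(Function('M')(-2, Function('z')(5)), Add(2, Add(Add(7, 10), -8))) = Mul(Add(1, -2), Add(2, Add(Add(7, 10), -8))) = Mul(-1, Add(2, Add(17, -8))) = Mul(-1, Add(2, 9)) = Mul(-1, 11) = -11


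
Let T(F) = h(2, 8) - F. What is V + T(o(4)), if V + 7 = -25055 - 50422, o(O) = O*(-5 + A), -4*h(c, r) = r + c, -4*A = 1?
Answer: -150931/2 ≈ -75466.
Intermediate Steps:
A = -¼ (A = -¼*1 = -¼ ≈ -0.25000)
h(c, r) = -c/4 - r/4 (h(c, r) = -(r + c)/4 = -(c + r)/4 = -c/4 - r/4)
o(O) = -21*O/4 (o(O) = O*(-5 - ¼) = O*(-21/4) = -21*O/4)
V = -75484 (V = -7 + (-25055 - 50422) = -7 - 75477 = -75484)
T(F) = -5/2 - F (T(F) = (-¼*2 - ¼*8) - F = (-½ - 2) - F = -5/2 - F)
V + T(o(4)) = -75484 + (-5/2 - (-21)*4/4) = -75484 + (-5/2 - 1*(-21)) = -75484 + (-5/2 + 21) = -75484 + 37/2 = -150931/2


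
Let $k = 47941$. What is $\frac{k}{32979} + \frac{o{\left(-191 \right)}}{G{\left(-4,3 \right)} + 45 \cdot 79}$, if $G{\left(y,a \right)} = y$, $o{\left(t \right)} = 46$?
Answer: $\frac{171755525}{117108429} \approx 1.4666$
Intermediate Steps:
$\frac{k}{32979} + \frac{o{\left(-191 \right)}}{G{\left(-4,3 \right)} + 45 \cdot 79} = \frac{47941}{32979} + \frac{46}{-4 + 45 \cdot 79} = 47941 \cdot \frac{1}{32979} + \frac{46}{-4 + 3555} = \frac{47941}{32979} + \frac{46}{3551} = \frac{171755525}{117108429}$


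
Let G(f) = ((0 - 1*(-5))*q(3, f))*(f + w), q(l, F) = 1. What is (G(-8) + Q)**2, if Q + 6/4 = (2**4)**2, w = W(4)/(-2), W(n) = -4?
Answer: 201601/4 ≈ 50400.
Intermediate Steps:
w = 2 (w = -4/(-2) = -4*(-1/2) = 2)
G(f) = 10 + 5*f (G(f) = ((0 - 1*(-5))*1)*(f + 2) = ((0 + 5)*1)*(2 + f) = (5*1)*(2 + f) = 5*(2 + f) = 10 + 5*f)
Q = 509/2 (Q = -3/2 + (2**4)**2 = -3/2 + 16**2 = -3/2 + 256 = 509/2 ≈ 254.50)
(G(-8) + Q)**2 = ((10 + 5*(-8)) + 509/2)**2 = ((10 - 40) + 509/2)**2 = (-30 + 509/2)**2 = (449/2)**2 = 201601/4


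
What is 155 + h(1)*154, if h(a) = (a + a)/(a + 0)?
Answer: 463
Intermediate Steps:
h(a) = 2 (h(a) = (2*a)/a = 2)
155 + h(1)*154 = 155 + 2*154 = 155 + 308 = 463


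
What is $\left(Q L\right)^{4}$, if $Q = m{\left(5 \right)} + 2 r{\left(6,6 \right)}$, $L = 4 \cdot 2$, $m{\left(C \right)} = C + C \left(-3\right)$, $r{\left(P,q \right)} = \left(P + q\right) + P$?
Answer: $1871773696$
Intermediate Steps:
$r{\left(P,q \right)} = q + 2 P$
$m{\left(C \right)} = - 2 C$ ($m{\left(C \right)} = C - 3 C = - 2 C$)
$L = 8$
$Q = 26$ ($Q = \left(-2\right) 5 + 2 \left(6 + 2 \cdot 6\right) = -10 + 2 \left(6 + 12\right) = -10 + 2 \cdot 18 = -10 + 36 = 26$)
$\left(Q L\right)^{4} = \left(26 \cdot 8\right)^{4} = 208^{4} = 1871773696$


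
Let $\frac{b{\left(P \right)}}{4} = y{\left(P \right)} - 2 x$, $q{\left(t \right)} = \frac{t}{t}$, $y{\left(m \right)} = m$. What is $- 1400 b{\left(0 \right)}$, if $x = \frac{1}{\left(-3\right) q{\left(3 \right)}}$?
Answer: $- \frac{11200}{3} \approx -3733.3$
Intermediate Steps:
$q{\left(t \right)} = 1$
$x = - \frac{1}{3}$ ($x = \frac{1}{\left(-3\right) 1} = \left(- \frac{1}{3}\right) 1 = - \frac{1}{3} \approx -0.33333$)
$b{\left(P \right)} = \frac{8}{3} + 4 P$ ($b{\left(P \right)} = 4 \left(P - - \frac{2}{3}\right) = 4 \left(P + \frac{2}{3}\right) = 4 \left(\frac{2}{3} + P\right) = \frac{8}{3} + 4 P$)
$- 1400 b{\left(0 \right)} = - 1400 \left(\frac{8}{3} + 4 \cdot 0\right) = - 1400 \left(\frac{8}{3} + 0\right) = \left(-1400\right) \frac{8}{3} = - \frac{11200}{3}$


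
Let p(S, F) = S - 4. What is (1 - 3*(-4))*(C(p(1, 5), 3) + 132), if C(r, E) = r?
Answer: 1677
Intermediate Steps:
p(S, F) = -4 + S
(1 - 3*(-4))*(C(p(1, 5), 3) + 132) = (1 - 3*(-4))*((-4 + 1) + 132) = (1 + 12)*(-3 + 132) = 13*129 = 1677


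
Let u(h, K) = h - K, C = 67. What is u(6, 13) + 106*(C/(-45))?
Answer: -7417/45 ≈ -164.82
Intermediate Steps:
u(6, 13) + 106*(C/(-45)) = (6 - 1*13) + 106*(67/(-45)) = (6 - 13) + 106*(67*(-1/45)) = -7 + 106*(-67/45) = -7 - 7102/45 = -7417/45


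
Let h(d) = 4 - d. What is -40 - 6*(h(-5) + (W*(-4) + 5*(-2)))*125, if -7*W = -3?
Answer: 13970/7 ≈ 1995.7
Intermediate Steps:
W = 3/7 (W = -1/7*(-3) = 3/7 ≈ 0.42857)
-40 - 6*(h(-5) + (W*(-4) + 5*(-2)))*125 = -40 - 6*((4 - 1*(-5)) + ((3/7)*(-4) + 5*(-2)))*125 = -40 - 6*((4 + 5) + (-12/7 - 10))*125 = -40 - 6*(9 - 82/7)*125 = -40 - 6*(-19/7)*125 = -40 + (114/7)*125 = -40 + 14250/7 = 13970/7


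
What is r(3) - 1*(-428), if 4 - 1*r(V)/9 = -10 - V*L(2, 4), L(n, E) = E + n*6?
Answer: 986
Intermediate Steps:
L(n, E) = E + 6*n
r(V) = 126 + 144*V (r(V) = 36 - 9*(-10 - V*(4 + 6*2)) = 36 - 9*(-10 - V*(4 + 12)) = 36 - 9*(-10 - V*16) = 36 - 9*(-10 - 16*V) = 36 + (90 + 144*V) = 126 + 144*V)
r(3) - 1*(-428) = (126 + 144*3) - 1*(-428) = (126 + 432) + 428 = 558 + 428 = 986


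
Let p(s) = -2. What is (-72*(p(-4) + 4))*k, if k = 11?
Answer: -1584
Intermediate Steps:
(-72*(p(-4) + 4))*k = -72*(-2 + 4)*11 = -72*2*11 = -24*6*11 = -144*11 = -1584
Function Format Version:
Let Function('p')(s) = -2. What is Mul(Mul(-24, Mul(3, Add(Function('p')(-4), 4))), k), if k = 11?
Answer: -1584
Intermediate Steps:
Mul(Mul(-24, Mul(3, Add(Function('p')(-4), 4))), k) = Mul(Mul(-24, Mul(3, Add(-2, 4))), 11) = Mul(Mul(-24, Mul(3, 2)), 11) = Mul(Mul(-24, 6), 11) = Mul(-144, 11) = -1584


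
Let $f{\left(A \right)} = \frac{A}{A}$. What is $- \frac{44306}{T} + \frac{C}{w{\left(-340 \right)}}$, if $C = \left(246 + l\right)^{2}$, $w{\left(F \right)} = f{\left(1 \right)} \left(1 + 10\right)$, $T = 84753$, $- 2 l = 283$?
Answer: $\frac{336376939}{339012} \approx 992.23$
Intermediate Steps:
$l = - \frac{283}{2}$ ($l = \left(- \frac{1}{2}\right) 283 = - \frac{283}{2} \approx -141.5$)
$f{\left(A \right)} = 1$
$w{\left(F \right)} = 11$ ($w{\left(F \right)} = 1 \left(1 + 10\right) = 1 \cdot 11 = 11$)
$C = \frac{43681}{4}$ ($C = \left(246 - \frac{283}{2}\right)^{2} = \left(\frac{209}{2}\right)^{2} = \frac{43681}{4} \approx 10920.0$)
$- \frac{44306}{T} + \frac{C}{w{\left(-340 \right)}} = - \frac{44306}{84753} + \frac{43681}{4 \cdot 11} = \left(-44306\right) \frac{1}{84753} + \frac{43681}{4} \cdot \frac{1}{11} = - \frac{44306}{84753} + \frac{3971}{4} = \frac{336376939}{339012}$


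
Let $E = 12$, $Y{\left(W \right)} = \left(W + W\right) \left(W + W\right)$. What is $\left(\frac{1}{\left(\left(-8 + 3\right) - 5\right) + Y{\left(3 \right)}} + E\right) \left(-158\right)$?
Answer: $- \frac{24727}{13} \approx -1902.1$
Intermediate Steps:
$Y{\left(W \right)} = 4 W^{2}$ ($Y{\left(W \right)} = 2 W 2 W = 4 W^{2}$)
$\left(\frac{1}{\left(\left(-8 + 3\right) - 5\right) + Y{\left(3 \right)}} + E\right) \left(-158\right) = \left(\frac{1}{\left(\left(-8 + 3\right) - 5\right) + 4 \cdot 3^{2}} + 12\right) \left(-158\right) = \left(\frac{1}{\left(-5 - 5\right) + 4 \cdot 9} + 12\right) \left(-158\right) = \left(\frac{1}{-10 + 36} + 12\right) \left(-158\right) = \left(\frac{1}{26} + 12\right) \left(-158\right) = \frac{313}{26} \left(-158\right) = - \frac{24727}{13}$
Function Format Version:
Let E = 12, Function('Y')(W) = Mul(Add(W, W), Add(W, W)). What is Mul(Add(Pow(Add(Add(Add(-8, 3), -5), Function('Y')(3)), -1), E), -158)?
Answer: Rational(-24727, 13) ≈ -1902.1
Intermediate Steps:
Function('Y')(W) = Mul(4, Pow(W, 2)) (Function('Y')(W) = Mul(Mul(2, W), Mul(2, W)) = Mul(4, Pow(W, 2)))
Mul(Add(Pow(Add(Add(Add(-8, 3), -5), Function('Y')(3)), -1), E), -158) = Mul(Add(Pow(Add(Add(Add(-8, 3), -5), Mul(4, Pow(3, 2))), -1), 12), -158) = Mul(Add(Pow(Add(Add(-5, -5), Mul(4, 9)), -1), 12), -158) = Mul(Add(Pow(Add(-10, 36), -1), 12), -158) = Mul(Add(Pow(26, -1), 12), -158) = Mul(Add(Rational(1, 26), 12), -158) = Mul(Rational(313, 26), -158) = Rational(-24727, 13)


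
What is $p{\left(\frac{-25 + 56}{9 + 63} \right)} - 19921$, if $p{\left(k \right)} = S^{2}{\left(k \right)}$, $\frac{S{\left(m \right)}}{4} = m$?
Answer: $- \frac{6453443}{324} \approx -19918.0$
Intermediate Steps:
$S{\left(m \right)} = 4 m$
$p{\left(k \right)} = 16 k^{2}$ ($p{\left(k \right)} = \left(4 k\right)^{2} = 16 k^{2}$)
$p{\left(\frac{-25 + 56}{9 + 63} \right)} - 19921 = 16 \left(\frac{-25 + 56}{9 + 63}\right)^{2} - 19921 = 16 \left(\frac{31}{72}\right)^{2} - 19921 = 16 \cdot \frac{961}{5184} - 19921 = \frac{961}{324} - 19921 = - \frac{6453443}{324}$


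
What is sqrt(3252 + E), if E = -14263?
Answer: 11*I*sqrt(91) ≈ 104.93*I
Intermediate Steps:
sqrt(3252 + E) = sqrt(3252 - 14263) = sqrt(-11011) = 11*I*sqrt(91)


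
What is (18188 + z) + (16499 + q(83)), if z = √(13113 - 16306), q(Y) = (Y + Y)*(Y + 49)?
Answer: 56599 + I*√3193 ≈ 56599.0 + 56.507*I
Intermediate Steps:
q(Y) = 2*Y*(49 + Y) (q(Y) = (2*Y)*(49 + Y) = 2*Y*(49 + Y))
z = I*√3193 (z = √(-3193) = I*√3193 ≈ 56.507*I)
(18188 + z) + (16499 + q(83)) = (18188 + I*√3193) + (16499 + 2*83*(49 + 83)) = (18188 + I*√3193) + (16499 + 2*83*132) = (18188 + I*√3193) + (16499 + 21912) = (18188 + I*√3193) + 38411 = 56599 + I*√3193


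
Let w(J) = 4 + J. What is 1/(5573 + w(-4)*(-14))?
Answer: 1/5573 ≈ 0.00017944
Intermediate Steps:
1/(5573 + w(-4)*(-14)) = 1/(5573 + (4 - 4)*(-14)) = 1/(5573 + 0*(-14)) = 1/(5573 + 0) = 1/5573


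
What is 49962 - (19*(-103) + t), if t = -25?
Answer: 51944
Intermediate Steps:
49962 - (19*(-103) + t) = 49962 - (19*(-103) - 25) = 49962 - (-1957 - 25) = 49962 - 1*(-1982) = 49962 + 1982 = 51944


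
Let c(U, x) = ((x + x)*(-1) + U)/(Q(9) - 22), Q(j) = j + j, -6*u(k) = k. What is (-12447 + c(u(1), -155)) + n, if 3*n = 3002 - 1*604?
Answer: -93801/8 ≈ -11725.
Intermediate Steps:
u(k) = -k/6
Q(j) = 2*j
n = 2398/3 (n = (3002 - 1*604)/3 = (3002 - 604)/3 = (⅓)*2398 = 2398/3 ≈ 799.33)
c(U, x) = x/2 - U/4 (c(U, x) = ((x + x)*(-1) + U)/(2*9 - 22) = ((2*x)*(-1) + U)/(18 - 22) = (-2*x + U)/(-4) = (U - 2*x)*(-¼) = x/2 - U/4)
(-12447 + c(u(1), -155)) + n = (-12447 + ((½)*(-155) - (-1)/24)) + 2398/3 = (-12447 + (-155/2 - ¼*(-⅙))) + 2398/3 = (-12447 + (-155/2 + 1/24)) + 2398/3 = (-12447 - 1859/24) + 2398/3 = -300587/24 + 2398/3 = -93801/8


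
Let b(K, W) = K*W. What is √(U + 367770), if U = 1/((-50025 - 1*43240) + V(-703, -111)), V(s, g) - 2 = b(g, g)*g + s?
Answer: √785654469737256333/1461597 ≈ 606.44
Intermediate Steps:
V(s, g) = 2 + s + g³ (V(s, g) = 2 + ((g*g)*g + s) = 2 + (g²*g + s) = 2 + (g³ + s) = 2 + (s + g³) = 2 + s + g³)
U = -1/1461597 (U = 1/((-50025 - 1*43240) + (2 - 703 + (-111)³)) = 1/((-50025 - 43240) + (2 - 703 - 1367631)) = 1/(-93265 - 1368332) = 1/(-1461597) = -1/1461597 ≈ -6.8418e-7)
√(U + 367770) = √(-1/1461597 + 367770) = √(537531528689/1461597) = √785654469737256333/1461597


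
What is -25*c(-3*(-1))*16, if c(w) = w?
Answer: -1200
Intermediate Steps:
-25*c(-3*(-1))*16 = -(-75)*(-1)*16 = -25*3*16 = -75*16 = -1200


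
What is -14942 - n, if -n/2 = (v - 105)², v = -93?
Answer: 63466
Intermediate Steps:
n = -78408 (n = -2*(-93 - 105)² = -2*(-198)² = -2*39204 = -78408)
-14942 - n = -14942 - 1*(-78408) = -14942 + 78408 = 63466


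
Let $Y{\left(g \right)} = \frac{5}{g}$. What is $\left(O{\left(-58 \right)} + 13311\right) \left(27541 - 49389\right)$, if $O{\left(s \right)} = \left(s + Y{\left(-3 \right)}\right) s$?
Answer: $- \frac{1099282120}{3} \approx -3.6643 \cdot 10^{8}$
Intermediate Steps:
$O{\left(s \right)} = s \left(- \frac{5}{3} + s\right)$ ($O{\left(s \right)} = \left(s + \frac{5}{-3}\right) s = \left(s + 5 \left(- \frac{1}{3}\right)\right) s = \left(s - \frac{5}{3}\right) s = \left(- \frac{5}{3} + s\right) s = s \left(- \frac{5}{3} + s\right)$)
$\left(O{\left(-58 \right)} + 13311\right) \left(27541 - 49389\right) = \left(\frac{1}{3} \left(-58\right) \left(-5 + 3 \left(-58\right)\right) + 13311\right) \left(27541 - 49389\right) = \left(\frac{1}{3} \left(-58\right) \left(-5 - 174\right) + 13311\right) \left(-21848\right) = \left(\frac{1}{3} \left(-58\right) \left(-179\right) + 13311\right) \left(-21848\right) = \left(\frac{10382}{3} + 13311\right) \left(-21848\right) = \frac{50315}{3} \left(-21848\right) = - \frac{1099282120}{3}$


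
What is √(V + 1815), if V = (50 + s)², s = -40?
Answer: √1915 ≈ 43.761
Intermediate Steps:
V = 100 (V = (50 - 40)² = 10² = 100)
√(V + 1815) = √(100 + 1815) = √1915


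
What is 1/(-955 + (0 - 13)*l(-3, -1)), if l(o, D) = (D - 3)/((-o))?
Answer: -3/2813 ≈ -0.0010665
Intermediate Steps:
l(o, D) = -(-3 + D)/o (l(o, D) = (-3 + D)*(-1/o) = -(-3 + D)/o)
1/(-955 + (0 - 13)*l(-3, -1)) = 1/(-955 + (0 - 13)*((3 - 1*(-1))/(-3))) = 1/(-955 - (-13)*(3 + 1)/3) = 1/(-955 - (-13)*4/3) = 1/(-955 - 13*(-4/3)) = 1/(-955 + 52/3) = 1/(-2813/3) = -3/2813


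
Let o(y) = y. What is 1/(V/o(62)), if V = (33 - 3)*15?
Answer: 31/225 ≈ 0.13778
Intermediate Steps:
V = 450 (V = 30*15 = 450)
1/(V/o(62)) = 1/(450/62) = 1/(450*(1/62)) = 1/(225/31) = 31/225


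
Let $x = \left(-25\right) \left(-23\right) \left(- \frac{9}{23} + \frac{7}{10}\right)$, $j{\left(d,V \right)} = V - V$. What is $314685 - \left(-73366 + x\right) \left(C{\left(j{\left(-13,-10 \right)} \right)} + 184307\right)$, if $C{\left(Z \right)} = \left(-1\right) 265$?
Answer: $13470072602$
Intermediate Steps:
$j{\left(d,V \right)} = 0$
$C{\left(Z \right)} = -265$
$x = \frac{355}{2}$ ($x = 575 \left(\left(-9\right) \frac{1}{23} + 7 \cdot \frac{1}{10}\right) = 575 \left(- \frac{9}{23} + \frac{7}{10}\right) = 575 \cdot \frac{71}{230} = \frac{355}{2} \approx 177.5$)
$314685 - \left(-73366 + x\right) \left(C{\left(j{\left(-13,-10 \right)} \right)} + 184307\right) = 314685 - \left(-73366 + \frac{355}{2}\right) \left(-265 + 184307\right) = 314685 - \left(- \frac{146377}{2}\right) 184042 = 314685 - -13469757917 = 314685 + 13469757917 = 13470072602$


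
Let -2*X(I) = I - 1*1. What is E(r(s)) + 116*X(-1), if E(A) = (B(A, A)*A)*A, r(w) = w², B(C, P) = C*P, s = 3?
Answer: 6677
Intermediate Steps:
X(I) = ½ - I/2 (X(I) = -(I - 1*1)/2 = -(I - 1)/2 = -(-1 + I)/2 = ½ - I/2)
E(A) = A⁴ (E(A) = ((A*A)*A)*A = (A²*A)*A = A³*A = A⁴)
E(r(s)) + 116*X(-1) = (3²)⁴ + 116*(½ - ½*(-1)) = 9⁴ + 116*(½ + ½) = 6561 + 116*1 = 6561 + 116 = 6677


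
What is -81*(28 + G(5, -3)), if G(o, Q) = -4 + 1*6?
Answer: -2430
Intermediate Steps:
G(o, Q) = 2 (G(o, Q) = -4 + 6 = 2)
-81*(28 + G(5, -3)) = -81*(28 + 2) = -81*30 = -2430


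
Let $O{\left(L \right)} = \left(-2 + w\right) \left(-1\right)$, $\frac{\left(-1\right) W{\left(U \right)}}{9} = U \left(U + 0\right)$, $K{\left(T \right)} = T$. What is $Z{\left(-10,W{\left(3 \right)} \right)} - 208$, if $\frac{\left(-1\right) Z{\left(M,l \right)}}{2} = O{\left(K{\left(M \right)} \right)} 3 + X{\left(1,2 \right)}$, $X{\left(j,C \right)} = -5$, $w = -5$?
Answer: $-240$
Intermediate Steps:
$W{\left(U \right)} = - 9 U^{2}$ ($W{\left(U \right)} = - 9 U \left(U + 0\right) = - 9 U U = - 9 U^{2}$)
$O{\left(L \right)} = 7$ ($O{\left(L \right)} = \left(-2 - 5\right) \left(-1\right) = \left(-7\right) \left(-1\right) = 7$)
$Z{\left(M,l \right)} = -32$ ($Z{\left(M,l \right)} = - 2 \left(7 \cdot 3 - 5\right) = - 2 \left(21 - 5\right) = \left(-2\right) 16 = -32$)
$Z{\left(-10,W{\left(3 \right)} \right)} - 208 = -32 - 208 = -240$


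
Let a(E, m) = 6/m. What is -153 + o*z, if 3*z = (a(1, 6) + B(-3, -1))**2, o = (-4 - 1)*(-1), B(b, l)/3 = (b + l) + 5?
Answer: -379/3 ≈ -126.33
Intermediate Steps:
B(b, l) = 15 + 3*b + 3*l (B(b, l) = 3*((b + l) + 5) = 3*(5 + b + l) = 15 + 3*b + 3*l)
o = 5 (o = -5*(-1) = 5)
z = 16/3 (z = (6/6 + (15 + 3*(-3) + 3*(-1)))**2/3 = (6*(1/6) + (15 - 9 - 3))**2/3 = (1 + 3)**2/3 = (1/3)*4**2 = (1/3)*16 = 16/3 ≈ 5.3333)
-153 + o*z = -153 + 5*(16/3) = -153 + 80/3 = -379/3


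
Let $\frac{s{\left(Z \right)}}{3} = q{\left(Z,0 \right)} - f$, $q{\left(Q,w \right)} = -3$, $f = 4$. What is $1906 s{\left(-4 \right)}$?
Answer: $-40026$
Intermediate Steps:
$s{\left(Z \right)} = -21$ ($s{\left(Z \right)} = 3 \left(-3 - 4\right) = 3 \left(-7\right) = -21$)
$1906 s{\left(-4 \right)} = 1906 \left(-21\right) = -40026$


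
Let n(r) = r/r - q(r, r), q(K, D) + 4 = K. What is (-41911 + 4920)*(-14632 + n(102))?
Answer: 544840439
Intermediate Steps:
q(K, D) = -4 + K
n(r) = 5 - r (n(r) = r/r - (-4 + r) = 1 + (4 - r) = 5 - r)
(-41911 + 4920)*(-14632 + n(102)) = (-41911 + 4920)*(-14632 + (5 - 1*102)) = -36991*(-14632 + (5 - 102)) = -36991*(-14632 - 97) = -36991*(-14729) = 544840439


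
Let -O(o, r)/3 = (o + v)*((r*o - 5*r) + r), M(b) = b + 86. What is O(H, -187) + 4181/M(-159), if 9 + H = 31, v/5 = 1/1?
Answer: 19898977/73 ≈ 2.7259e+5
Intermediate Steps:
v = 5 (v = 5/1 = 5*1 = 5)
M(b) = 86 + b
H = 22 (H = -9 + 31 = 22)
O(o, r) = -3*(5 + o)*(-4*r + o*r) (O(o, r) = -3*(o + 5)*((r*o - 5*r) + r) = -3*(5 + o)*((o*r - 5*r) + r) = -3*(5 + o)*((-5*r + o*r) + r) = -3*(5 + o)*(-4*r + o*r))
O(H, -187) + 4181/M(-159) = 3*(-187)*(20 - 1*22 - 1*22²) + 4181/(86 - 159) = 3*(-187)*(20 - 22 - 1*484) + 4181/(-73) = 3*(-187)*(20 - 22 - 484) + 4181*(-1/73) = 3*(-187)*(-486) - 4181/73 = 272646 - 4181/73 = 19898977/73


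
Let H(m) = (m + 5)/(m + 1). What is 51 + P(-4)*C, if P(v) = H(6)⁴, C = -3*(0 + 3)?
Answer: -9318/2401 ≈ -3.8809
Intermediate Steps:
H(m) = (5 + m)/(1 + m)
C = -9 (C = -3*3 = -9)
P(v) = 14641/2401 (P(v) = ((5 + 6)/(1 + 6))⁴ = (11/7)⁴ = 14641/2401)
51 + P(-4)*C = 51 + (14641/2401)*(-9) = 51 - 131769/2401 = -9318/2401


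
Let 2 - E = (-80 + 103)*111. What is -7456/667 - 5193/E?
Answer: -15556525/1701517 ≈ -9.1427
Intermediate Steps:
E = -2551 (E = 2 - (-80 + 103)*111 = 2 - 23*111 = 2 - 1*2553 = 2 - 2553 = -2551)
-7456/667 - 5193/E = -7456/667 - 5193/(-2551) = -7456*1/667 - 5193*(-1/2551) = -7456/667 + 5193/2551 = -15556525/1701517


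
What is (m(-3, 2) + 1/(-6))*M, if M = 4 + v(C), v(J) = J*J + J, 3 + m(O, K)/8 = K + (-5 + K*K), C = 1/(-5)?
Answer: -1552/25 ≈ -62.080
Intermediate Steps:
C = -⅕ ≈ -0.20000
m(O, K) = -64 + 8*K + 8*K² (m(O, K) = -24 + 8*(K + (-5 + K*K)) = -24 + 8*(K + (-5 + K²)) = -24 + 8*(-5 + K + K²) = -24 + (-40 + 8*K + 8*K²) = -64 + 8*K + 8*K²)
v(J) = J + J² (v(J) = J² + J = J + J²)
M = 96/25 (M = 4 - (1 - ⅕)/5 = 4 - ⅕*⅘ = 4 - 4/25 = 96/25 ≈ 3.8400)
(m(-3, 2) + 1/(-6))*M = ((-64 + 8*2 + 8*2²) + 1/(-6))*(96/25) = ((-64 + 16 + 8*4) - ⅙)*(96/25) = ((-64 + 16 + 32) - ⅙)*(96/25) = (-16 - ⅙)*(96/25) = -97/6*96/25 = -1552/25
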